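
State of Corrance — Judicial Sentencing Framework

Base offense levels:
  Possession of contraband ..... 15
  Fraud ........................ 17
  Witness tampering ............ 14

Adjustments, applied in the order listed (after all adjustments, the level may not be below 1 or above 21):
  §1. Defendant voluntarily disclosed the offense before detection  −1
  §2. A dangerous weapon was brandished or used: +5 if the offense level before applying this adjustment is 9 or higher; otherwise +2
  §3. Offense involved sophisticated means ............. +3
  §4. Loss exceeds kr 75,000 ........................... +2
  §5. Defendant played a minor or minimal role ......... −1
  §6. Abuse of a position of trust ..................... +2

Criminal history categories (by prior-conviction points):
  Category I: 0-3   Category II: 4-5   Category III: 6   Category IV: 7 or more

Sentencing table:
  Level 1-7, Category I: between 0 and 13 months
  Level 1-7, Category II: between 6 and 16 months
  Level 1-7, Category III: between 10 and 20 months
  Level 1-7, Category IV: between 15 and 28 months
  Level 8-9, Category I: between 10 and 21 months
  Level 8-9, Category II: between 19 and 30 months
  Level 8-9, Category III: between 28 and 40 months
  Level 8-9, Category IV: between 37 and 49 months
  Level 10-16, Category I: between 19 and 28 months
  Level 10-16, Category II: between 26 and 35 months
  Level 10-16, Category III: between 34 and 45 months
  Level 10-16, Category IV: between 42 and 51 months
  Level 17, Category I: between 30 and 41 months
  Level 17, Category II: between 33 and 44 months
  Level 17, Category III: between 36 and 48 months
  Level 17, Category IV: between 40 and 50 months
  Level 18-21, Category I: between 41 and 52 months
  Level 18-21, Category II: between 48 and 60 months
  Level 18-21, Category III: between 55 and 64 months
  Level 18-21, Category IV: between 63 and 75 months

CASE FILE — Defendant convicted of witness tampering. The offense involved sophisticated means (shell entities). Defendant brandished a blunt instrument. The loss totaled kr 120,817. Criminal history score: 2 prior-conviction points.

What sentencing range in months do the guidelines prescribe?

Base offense level for witness tampering: 14.
§1 does not apply.
§2 applies (level before this adjustment is 14 ≥ 9, so +5): 14 + 5 = 19.
§3 applies: 19 + 3 = 22.
§4 applies: 22 + 2 = 24.
Level 24 exceeds the maximum of 21; capped at 21.
Final offense level: 21.
Criminal history: 2 prior points → Category I (0-3).
Level 21 falls in the 18-21 band.
Grid: Level 18-21 × Category I = 41-52 months.

41-52 months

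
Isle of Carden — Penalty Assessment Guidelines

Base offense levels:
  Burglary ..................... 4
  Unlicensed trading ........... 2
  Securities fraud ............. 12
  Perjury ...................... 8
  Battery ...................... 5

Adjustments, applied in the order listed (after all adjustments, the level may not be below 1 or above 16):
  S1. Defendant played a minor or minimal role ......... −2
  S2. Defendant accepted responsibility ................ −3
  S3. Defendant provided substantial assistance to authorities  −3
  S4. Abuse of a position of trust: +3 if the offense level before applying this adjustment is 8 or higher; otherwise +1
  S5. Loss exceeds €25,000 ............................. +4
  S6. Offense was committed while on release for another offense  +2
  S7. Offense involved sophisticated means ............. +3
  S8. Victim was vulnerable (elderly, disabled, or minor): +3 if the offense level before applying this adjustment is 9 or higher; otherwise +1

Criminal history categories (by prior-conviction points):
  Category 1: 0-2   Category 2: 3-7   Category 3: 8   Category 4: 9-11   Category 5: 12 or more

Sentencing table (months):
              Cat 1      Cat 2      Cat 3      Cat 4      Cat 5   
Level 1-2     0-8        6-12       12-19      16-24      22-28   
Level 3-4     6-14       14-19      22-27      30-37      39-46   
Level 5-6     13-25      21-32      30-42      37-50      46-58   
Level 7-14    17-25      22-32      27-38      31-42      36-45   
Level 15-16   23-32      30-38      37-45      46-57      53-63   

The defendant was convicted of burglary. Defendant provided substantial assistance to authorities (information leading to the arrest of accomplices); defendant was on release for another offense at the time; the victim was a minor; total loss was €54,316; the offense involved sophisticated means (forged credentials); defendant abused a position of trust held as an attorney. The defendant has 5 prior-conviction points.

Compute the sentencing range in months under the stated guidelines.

Base offense level for burglary: 4.
S3 applies: 4 − 3 = 1.
S4 applies (level before this adjustment is 1 < 8, so +1): 1 + 1 = 2.
S5 applies: 2 + 4 = 6.
S6 applies: 6 + 2 = 8.
S7 applies: 8 + 3 = 11.
S8 applies (level before this adjustment is 11 ≥ 9, so +3): 11 + 3 = 14.
Final offense level: 14.
Criminal history: 5 prior points → Category 2 (3-7).
Level 14 falls in the 7-14 band.
Grid: Level 7-14 × Category 2 = 22-32 months.

22-32 months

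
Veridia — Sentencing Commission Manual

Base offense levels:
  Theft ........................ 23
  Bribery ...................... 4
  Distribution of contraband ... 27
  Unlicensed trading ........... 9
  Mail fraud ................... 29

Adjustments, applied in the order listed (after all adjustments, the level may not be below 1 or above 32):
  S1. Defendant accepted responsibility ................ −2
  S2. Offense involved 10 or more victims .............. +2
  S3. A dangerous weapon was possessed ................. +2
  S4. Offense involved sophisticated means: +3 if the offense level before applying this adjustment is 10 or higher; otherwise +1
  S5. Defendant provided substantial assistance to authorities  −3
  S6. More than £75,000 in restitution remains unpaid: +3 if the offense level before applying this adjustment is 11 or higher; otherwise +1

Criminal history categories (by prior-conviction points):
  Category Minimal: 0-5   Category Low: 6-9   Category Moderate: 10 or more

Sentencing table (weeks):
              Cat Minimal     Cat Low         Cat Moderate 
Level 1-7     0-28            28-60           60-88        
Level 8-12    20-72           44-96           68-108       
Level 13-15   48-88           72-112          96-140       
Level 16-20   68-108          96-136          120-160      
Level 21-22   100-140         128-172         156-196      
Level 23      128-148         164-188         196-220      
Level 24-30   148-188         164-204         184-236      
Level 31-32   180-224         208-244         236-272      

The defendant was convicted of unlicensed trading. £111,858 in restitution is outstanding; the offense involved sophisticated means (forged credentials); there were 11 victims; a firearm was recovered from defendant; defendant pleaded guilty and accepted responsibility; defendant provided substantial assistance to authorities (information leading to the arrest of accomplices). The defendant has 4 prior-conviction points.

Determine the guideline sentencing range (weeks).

Base offense level for unlicensed trading: 9.
S1 applies: 9 − 2 = 7.
S2 applies: 7 + 2 = 9.
S3 applies: 9 + 2 = 11.
S4 applies (level before this adjustment is 11 ≥ 10, so +3): 11 + 3 = 14.
S5 applies: 14 − 3 = 11.
S6 applies (level before this adjustment is 11 ≥ 11, so +3): 11 + 3 = 14.
Final offense level: 14.
Criminal history: 4 prior points → Category Minimal (0-5).
Level 14 falls in the 13-15 band.
Grid: Level 13-15 × Category Minimal = 48-88 weeks.

48-88 weeks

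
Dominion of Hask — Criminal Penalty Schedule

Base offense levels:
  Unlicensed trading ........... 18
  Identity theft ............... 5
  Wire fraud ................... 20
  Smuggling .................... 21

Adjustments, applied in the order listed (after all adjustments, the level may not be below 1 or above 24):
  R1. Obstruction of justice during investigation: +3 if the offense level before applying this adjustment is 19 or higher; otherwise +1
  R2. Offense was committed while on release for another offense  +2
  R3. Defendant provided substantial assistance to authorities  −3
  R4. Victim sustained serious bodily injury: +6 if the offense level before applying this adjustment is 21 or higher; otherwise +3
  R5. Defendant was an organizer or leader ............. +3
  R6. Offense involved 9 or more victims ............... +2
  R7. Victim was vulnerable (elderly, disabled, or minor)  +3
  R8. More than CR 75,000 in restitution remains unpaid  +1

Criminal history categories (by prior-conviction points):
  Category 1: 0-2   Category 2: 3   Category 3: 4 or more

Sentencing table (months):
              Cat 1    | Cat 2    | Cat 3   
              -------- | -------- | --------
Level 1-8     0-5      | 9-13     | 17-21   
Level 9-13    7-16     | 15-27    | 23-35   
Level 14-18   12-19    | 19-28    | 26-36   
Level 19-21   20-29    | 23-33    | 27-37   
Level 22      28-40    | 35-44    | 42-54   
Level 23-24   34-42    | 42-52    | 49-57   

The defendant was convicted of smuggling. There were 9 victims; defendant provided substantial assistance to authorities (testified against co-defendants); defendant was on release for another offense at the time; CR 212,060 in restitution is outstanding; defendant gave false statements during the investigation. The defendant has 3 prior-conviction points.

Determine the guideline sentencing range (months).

Base offense level for smuggling: 21.
R1 applies (level before this adjustment is 21 ≥ 19, so +3): 21 + 3 = 24.
R2 applies: 24 + 2 = 26.
R3 applies: 26 − 3 = 23.
R4 does not apply.
R5 does not apply.
R6 applies: 23 + 2 = 25.
R7 does not apply.
R8 applies: 25 + 1 = 26.
Level 26 exceeds the maximum of 24; capped at 24.
Final offense level: 24.
Criminal history: 3 prior points → Category 2 (3).
Level 24 falls in the 23-24 band.
Grid: Level 23-24 × Category 2 = 42-52 months.

42-52 months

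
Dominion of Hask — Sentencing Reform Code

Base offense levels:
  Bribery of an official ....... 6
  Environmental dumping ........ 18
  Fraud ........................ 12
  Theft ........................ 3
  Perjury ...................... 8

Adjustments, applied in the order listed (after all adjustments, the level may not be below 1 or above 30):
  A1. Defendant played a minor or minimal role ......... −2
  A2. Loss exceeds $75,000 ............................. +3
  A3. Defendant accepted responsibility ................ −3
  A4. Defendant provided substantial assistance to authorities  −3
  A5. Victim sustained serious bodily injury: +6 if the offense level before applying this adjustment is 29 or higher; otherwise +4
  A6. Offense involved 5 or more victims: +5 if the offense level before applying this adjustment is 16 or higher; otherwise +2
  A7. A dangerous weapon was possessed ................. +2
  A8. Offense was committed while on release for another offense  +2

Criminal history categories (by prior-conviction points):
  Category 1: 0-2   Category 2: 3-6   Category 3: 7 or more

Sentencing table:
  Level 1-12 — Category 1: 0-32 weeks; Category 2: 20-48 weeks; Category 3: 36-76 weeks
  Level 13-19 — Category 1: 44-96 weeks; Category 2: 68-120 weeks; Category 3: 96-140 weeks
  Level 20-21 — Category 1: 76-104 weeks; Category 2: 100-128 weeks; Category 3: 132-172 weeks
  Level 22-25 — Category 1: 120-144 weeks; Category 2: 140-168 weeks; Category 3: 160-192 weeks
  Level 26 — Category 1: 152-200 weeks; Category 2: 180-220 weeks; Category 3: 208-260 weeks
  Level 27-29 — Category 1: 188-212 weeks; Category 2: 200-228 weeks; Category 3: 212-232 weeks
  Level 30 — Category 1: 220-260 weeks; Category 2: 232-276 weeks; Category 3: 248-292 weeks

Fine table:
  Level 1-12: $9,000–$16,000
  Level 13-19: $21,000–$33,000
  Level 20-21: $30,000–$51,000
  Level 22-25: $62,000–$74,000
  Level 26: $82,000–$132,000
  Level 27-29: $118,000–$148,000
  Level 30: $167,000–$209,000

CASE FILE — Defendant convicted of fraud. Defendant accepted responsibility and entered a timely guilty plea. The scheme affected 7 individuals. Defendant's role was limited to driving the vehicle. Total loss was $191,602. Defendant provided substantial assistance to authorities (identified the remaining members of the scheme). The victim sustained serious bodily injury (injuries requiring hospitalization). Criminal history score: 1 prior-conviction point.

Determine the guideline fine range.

Base offense level for fraud: 12.
A1 applies: 12 − 2 = 10.
A2 applies: 10 + 3 = 13.
A3 applies: 13 − 3 = 10.
A4 applies: 10 − 3 = 7.
A5 applies (level before this adjustment is 7 < 29, so +4): 7 + 4 = 11.
A6 applies (level before this adjustment is 11 < 16, so +2): 11 + 2 = 13.
A7 does not apply.
A8 does not apply.
Final offense level: 13.
Level 13 falls in the 13-19 band.
Fine table: Level 13-19 → $21,000–$33,000.

$21,000–$33,000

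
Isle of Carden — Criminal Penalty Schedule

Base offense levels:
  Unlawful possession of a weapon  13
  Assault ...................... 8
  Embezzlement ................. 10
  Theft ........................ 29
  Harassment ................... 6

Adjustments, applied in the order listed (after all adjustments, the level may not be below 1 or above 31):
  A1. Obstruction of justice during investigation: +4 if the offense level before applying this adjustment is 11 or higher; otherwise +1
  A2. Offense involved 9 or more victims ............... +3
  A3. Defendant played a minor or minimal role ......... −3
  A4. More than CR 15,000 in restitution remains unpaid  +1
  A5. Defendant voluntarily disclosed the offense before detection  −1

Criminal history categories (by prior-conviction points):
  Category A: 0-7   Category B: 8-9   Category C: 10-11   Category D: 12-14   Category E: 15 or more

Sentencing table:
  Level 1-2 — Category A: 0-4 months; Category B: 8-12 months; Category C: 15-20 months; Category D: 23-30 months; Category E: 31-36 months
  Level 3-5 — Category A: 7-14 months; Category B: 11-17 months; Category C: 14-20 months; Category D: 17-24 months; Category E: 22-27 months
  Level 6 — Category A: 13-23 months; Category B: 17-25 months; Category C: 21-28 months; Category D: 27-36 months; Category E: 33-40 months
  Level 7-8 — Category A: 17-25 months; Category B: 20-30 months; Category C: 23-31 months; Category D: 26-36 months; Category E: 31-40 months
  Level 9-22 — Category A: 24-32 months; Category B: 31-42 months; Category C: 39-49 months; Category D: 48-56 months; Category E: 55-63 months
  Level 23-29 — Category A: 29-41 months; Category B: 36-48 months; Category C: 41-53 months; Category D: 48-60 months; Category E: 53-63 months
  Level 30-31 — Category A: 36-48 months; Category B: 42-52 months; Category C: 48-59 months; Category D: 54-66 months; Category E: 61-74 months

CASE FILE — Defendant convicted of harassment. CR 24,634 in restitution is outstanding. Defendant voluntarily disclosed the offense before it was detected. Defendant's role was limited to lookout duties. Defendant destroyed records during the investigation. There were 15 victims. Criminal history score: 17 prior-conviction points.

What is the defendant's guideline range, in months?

Base offense level for harassment: 6.
A1 applies (level before this adjustment is 6 < 11, so +1): 6 + 1 = 7.
A2 applies: 7 + 3 = 10.
A3 applies: 10 − 3 = 7.
A4 applies: 7 + 1 = 8.
A5 applies: 8 − 1 = 7.
Final offense level: 7.
Criminal history: 17 prior points → Category E (15+).
Level 7 falls in the 7-8 band.
Grid: Level 7-8 × Category E = 31-40 months.

31-40 months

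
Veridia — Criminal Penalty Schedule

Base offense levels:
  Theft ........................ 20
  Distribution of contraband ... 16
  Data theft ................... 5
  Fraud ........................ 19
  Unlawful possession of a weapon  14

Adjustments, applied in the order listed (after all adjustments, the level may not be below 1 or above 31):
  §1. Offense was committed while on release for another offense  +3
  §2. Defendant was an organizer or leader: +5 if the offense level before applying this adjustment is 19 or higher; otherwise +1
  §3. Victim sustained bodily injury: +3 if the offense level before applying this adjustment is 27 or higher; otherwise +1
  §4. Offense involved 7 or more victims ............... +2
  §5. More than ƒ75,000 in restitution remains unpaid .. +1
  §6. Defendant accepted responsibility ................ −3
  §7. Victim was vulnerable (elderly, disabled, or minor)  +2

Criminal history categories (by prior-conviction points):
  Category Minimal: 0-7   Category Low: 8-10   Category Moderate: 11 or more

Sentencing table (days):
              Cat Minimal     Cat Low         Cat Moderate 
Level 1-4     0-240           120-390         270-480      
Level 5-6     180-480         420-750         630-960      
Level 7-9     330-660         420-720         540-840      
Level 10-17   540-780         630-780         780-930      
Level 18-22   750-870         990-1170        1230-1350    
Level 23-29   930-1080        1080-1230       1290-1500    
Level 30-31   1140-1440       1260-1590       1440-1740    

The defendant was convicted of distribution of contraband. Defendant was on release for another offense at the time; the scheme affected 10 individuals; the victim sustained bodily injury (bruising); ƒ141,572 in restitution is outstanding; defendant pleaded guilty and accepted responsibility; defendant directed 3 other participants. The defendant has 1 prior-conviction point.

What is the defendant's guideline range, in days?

930-1080 days

Base offense level for distribution of contraband: 16.
§1 applies: 16 + 3 = 19.
§2 applies (level before this adjustment is 19 ≥ 19, so +5): 19 + 5 = 24.
§3 applies (level before this adjustment is 24 < 27, so +1): 24 + 1 = 25.
§4 applies: 25 + 2 = 27.
§5 applies: 27 + 1 = 28.
§6 applies: 28 − 3 = 25.
Final offense level: 25.
Criminal history: 1 prior point → Category Minimal (0-7).
Level 25 falls in the 23-29 band.
Grid: Level 23-29 × Category Minimal = 930-1080 days.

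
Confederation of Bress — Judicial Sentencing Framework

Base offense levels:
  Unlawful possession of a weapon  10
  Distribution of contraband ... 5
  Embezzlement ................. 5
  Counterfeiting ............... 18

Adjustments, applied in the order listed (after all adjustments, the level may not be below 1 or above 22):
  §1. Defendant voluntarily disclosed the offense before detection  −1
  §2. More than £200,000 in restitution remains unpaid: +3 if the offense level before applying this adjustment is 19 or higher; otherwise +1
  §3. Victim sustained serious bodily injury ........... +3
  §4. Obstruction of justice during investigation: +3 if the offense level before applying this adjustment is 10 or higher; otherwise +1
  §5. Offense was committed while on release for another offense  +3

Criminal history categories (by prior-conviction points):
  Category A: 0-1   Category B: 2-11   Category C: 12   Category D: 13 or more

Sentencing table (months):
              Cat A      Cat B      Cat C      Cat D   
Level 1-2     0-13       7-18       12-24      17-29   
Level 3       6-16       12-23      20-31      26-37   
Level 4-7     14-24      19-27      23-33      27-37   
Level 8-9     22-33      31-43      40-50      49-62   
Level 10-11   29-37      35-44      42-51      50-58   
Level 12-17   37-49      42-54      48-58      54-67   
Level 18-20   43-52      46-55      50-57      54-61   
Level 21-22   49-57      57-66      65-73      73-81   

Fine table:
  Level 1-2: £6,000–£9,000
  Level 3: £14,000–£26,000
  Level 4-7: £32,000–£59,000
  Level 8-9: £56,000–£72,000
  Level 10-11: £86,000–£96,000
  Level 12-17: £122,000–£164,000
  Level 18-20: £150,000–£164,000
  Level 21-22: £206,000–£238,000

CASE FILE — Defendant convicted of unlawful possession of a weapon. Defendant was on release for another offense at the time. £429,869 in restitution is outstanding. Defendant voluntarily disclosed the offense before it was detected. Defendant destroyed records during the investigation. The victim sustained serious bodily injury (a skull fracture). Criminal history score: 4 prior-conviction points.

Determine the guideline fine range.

Base offense level for unlawful possession of a weapon: 10.
§1 applies: 10 − 1 = 9.
§2 applies (level before this adjustment is 9 < 19, so +1): 9 + 1 = 10.
§3 applies: 10 + 3 = 13.
§4 applies (level before this adjustment is 13 ≥ 10, so +3): 13 + 3 = 16.
§5 applies: 16 + 3 = 19.
Final offense level: 19.
Level 19 falls in the 18-20 band.
Fine table: Level 18-20 → £150,000–£164,000.

£150,000–£164,000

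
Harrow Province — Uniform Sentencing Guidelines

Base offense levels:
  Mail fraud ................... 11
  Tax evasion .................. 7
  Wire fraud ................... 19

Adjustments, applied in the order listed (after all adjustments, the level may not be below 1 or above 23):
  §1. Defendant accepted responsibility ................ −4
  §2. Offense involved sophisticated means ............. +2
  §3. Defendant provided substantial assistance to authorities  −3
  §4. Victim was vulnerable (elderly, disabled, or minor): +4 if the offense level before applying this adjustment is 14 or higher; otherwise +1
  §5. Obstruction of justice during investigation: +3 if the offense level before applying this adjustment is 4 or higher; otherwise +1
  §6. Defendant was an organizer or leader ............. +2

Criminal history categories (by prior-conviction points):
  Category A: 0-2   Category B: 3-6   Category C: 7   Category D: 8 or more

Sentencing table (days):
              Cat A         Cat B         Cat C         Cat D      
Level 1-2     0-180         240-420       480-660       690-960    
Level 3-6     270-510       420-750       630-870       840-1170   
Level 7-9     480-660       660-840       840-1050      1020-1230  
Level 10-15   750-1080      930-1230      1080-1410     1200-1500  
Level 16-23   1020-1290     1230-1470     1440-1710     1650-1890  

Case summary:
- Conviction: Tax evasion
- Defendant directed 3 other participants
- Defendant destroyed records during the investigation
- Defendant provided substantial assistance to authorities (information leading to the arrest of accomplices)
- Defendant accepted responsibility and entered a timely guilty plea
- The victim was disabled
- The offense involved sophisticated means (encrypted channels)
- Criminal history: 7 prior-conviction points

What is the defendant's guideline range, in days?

630-870 days

Base offense level for tax evasion: 7.
§1 applies: 7 − 4 = 3.
§2 applies: 3 + 2 = 5.
§3 applies: 5 − 3 = 2.
§4 applies (level before this adjustment is 2 < 14, so +1): 2 + 1 = 3.
§5 applies (level before this adjustment is 3 < 4, so +1): 3 + 1 = 4.
§6 applies: 4 + 2 = 6.
Final offense level: 6.
Criminal history: 7 prior points → Category C (7).
Level 6 falls in the 3-6 band.
Grid: Level 3-6 × Category C = 630-870 days.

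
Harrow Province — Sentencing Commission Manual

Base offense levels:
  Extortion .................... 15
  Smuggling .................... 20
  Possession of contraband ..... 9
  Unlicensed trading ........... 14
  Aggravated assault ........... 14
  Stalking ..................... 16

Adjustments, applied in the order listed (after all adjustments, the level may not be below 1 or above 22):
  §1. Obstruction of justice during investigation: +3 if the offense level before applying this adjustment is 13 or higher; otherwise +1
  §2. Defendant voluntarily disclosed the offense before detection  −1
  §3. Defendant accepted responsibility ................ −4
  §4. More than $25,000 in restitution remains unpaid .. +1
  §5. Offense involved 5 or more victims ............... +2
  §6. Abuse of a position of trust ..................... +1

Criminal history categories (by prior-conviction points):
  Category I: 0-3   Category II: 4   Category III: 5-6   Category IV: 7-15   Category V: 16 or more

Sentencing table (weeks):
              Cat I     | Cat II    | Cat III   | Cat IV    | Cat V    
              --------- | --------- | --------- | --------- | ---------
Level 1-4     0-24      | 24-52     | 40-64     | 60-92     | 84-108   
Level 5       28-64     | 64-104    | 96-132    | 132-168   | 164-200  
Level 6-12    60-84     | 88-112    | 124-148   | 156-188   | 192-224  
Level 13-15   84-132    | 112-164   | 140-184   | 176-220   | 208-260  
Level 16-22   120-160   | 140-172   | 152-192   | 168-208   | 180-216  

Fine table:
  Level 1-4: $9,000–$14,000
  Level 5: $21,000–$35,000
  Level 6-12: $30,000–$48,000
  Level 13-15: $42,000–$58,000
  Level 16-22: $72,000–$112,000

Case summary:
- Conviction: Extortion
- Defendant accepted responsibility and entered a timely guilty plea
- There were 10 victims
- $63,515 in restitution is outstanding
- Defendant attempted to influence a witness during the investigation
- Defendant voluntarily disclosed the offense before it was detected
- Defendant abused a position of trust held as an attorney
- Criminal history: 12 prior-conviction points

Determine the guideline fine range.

Base offense level for extortion: 15.
§1 applies (level before this adjustment is 15 ≥ 13, so +3): 15 + 3 = 18.
§2 applies: 18 − 1 = 17.
§3 applies: 17 − 4 = 13.
§4 applies: 13 + 1 = 14.
§5 applies: 14 + 2 = 16.
§6 applies: 16 + 1 = 17.
Final offense level: 17.
Level 17 falls in the 16-22 band.
Fine table: Level 16-22 → $72,000–$112,000.

$72,000–$112,000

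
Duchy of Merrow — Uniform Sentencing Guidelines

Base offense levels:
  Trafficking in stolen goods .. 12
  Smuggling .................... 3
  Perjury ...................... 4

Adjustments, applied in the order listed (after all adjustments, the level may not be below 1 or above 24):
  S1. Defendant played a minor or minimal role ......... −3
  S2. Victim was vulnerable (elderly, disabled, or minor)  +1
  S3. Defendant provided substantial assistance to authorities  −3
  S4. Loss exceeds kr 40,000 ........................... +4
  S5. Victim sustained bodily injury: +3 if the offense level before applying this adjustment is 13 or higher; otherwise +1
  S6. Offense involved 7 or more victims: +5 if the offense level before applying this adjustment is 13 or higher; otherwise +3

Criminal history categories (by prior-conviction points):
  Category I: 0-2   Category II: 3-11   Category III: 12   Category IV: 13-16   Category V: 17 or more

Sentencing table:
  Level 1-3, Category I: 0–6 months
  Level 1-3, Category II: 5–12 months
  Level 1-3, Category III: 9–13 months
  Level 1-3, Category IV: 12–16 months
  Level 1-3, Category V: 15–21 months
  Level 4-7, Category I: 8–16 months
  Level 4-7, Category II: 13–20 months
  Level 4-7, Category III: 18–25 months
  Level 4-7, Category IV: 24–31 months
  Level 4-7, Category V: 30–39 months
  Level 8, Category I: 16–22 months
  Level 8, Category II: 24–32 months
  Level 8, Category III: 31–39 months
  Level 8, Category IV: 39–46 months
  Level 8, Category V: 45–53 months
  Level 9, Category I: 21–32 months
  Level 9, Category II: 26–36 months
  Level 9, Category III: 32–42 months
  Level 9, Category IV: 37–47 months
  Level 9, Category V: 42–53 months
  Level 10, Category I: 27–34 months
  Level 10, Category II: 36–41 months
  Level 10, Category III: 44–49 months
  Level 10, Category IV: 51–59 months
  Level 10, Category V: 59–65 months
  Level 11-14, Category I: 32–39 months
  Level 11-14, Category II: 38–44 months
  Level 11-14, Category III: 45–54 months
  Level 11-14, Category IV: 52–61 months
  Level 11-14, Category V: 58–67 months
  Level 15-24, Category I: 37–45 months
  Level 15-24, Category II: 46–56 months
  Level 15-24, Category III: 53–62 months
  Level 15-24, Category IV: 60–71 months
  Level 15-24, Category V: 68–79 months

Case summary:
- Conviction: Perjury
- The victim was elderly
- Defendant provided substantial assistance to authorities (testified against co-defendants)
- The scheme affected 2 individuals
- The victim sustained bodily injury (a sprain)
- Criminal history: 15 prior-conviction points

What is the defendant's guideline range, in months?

12-16 months

Base offense level for perjury: 4.
S1 does not apply.
S2 applies: 4 + 1 = 5.
S3 applies: 5 − 3 = 2.
S5 applies (level before this adjustment is 2 < 13, so +1): 2 + 1 = 3.
S6 does not apply.
Final offense level: 3.
Criminal history: 15 prior points → Category IV (13-16).
Level 3 falls in the 1-3 band.
Grid: Level 1-3 × Category IV = 12-16 months.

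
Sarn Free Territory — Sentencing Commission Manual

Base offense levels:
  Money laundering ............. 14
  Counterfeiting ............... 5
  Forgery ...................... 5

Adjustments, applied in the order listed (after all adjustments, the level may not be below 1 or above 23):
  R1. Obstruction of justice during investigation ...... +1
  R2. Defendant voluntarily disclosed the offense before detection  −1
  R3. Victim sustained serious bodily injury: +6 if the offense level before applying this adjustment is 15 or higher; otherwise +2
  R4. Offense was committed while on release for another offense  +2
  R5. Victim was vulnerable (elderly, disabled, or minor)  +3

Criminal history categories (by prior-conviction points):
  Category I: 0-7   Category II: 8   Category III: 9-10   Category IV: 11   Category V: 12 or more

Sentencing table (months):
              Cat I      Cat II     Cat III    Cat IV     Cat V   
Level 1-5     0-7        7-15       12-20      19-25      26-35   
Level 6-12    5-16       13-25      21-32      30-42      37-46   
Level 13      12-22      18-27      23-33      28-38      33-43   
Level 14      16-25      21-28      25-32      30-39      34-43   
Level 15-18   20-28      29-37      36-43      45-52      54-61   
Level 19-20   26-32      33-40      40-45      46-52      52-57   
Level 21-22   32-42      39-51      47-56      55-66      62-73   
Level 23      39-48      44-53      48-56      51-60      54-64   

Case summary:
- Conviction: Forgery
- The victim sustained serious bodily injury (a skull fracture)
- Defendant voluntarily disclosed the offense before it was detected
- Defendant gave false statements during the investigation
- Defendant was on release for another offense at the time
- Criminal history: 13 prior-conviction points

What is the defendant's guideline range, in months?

Base offense level for forgery: 5.
R1 applies: 5 + 1 = 6.
R2 applies: 6 − 1 = 5.
R3 applies (level before this adjustment is 5 < 15, so +2): 5 + 2 = 7.
R4 applies: 7 + 2 = 9.
Final offense level: 9.
Criminal history: 13 prior points → Category V (12+).
Level 9 falls in the 6-12 band.
Grid: Level 6-12 × Category V = 37-46 months.

37-46 months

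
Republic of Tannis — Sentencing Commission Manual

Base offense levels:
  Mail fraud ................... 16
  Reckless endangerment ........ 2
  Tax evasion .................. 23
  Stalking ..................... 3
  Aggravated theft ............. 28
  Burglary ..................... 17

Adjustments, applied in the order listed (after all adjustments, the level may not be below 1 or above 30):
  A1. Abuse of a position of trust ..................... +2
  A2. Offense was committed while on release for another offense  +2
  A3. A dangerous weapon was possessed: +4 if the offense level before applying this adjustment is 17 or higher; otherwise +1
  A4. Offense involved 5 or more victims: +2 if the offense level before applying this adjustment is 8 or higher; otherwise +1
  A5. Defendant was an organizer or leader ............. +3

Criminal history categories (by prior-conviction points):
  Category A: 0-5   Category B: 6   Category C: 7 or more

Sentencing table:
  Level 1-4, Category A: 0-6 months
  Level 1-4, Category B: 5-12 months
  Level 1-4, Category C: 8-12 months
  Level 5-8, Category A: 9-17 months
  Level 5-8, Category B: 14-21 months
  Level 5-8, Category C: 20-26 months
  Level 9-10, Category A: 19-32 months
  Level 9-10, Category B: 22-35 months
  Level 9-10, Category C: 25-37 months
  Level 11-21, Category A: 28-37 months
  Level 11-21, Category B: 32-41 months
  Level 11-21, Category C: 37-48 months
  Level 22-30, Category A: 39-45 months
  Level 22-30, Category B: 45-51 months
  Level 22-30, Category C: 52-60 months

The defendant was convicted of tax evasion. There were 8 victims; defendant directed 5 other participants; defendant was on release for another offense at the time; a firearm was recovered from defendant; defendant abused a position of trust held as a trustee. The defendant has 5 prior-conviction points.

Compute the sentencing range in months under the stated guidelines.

Base offense level for tax evasion: 23.
A1 applies: 23 + 2 = 25.
A2 applies: 25 + 2 = 27.
A3 applies (level before this adjustment is 27 ≥ 17, so +4): 27 + 4 = 31.
A4 applies (level before this adjustment is 31 ≥ 8, so +2): 31 + 2 = 33.
A5 applies: 33 + 3 = 36.
Level 36 exceeds the maximum of 30; capped at 30.
Final offense level: 30.
Criminal history: 5 prior points → Category A (0-5).
Level 30 falls in the 22-30 band.
Grid: Level 22-30 × Category A = 39-45 months.

39-45 months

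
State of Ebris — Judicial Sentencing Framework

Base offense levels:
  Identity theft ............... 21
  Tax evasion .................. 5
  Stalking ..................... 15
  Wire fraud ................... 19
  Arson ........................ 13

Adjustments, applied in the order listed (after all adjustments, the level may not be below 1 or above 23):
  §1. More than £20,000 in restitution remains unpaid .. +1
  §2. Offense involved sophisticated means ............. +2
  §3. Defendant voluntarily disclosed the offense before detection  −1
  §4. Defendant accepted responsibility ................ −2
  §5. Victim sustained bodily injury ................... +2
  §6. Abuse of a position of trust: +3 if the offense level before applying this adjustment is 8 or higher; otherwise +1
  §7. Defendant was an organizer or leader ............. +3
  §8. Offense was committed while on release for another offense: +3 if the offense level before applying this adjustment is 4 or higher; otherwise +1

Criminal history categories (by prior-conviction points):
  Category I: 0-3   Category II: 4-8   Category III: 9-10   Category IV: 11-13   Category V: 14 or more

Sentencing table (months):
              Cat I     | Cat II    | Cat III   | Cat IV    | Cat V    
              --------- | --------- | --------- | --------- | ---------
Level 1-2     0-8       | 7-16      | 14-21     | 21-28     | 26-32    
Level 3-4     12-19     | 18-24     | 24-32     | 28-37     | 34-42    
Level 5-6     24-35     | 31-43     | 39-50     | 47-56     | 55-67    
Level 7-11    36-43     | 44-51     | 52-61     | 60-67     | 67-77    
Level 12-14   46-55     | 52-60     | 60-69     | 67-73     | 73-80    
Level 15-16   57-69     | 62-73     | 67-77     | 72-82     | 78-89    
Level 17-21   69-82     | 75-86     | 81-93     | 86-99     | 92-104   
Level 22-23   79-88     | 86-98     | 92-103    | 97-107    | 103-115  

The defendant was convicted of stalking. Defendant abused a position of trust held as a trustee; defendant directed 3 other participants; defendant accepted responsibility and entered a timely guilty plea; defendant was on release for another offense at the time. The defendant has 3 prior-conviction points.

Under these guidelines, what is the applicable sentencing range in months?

Base offense level for stalking: 15.
§4 applies: 15 − 2 = 13.
§6 applies (level before this adjustment is 13 ≥ 8, so +3): 13 + 3 = 16.
§7 applies: 16 + 3 = 19.
§8 applies (level before this adjustment is 19 ≥ 4, so +3): 19 + 3 = 22.
Final offense level: 22.
Criminal history: 3 prior points → Category I (0-3).
Level 22 falls in the 22-23 band.
Grid: Level 22-23 × Category I = 79-88 months.

79-88 months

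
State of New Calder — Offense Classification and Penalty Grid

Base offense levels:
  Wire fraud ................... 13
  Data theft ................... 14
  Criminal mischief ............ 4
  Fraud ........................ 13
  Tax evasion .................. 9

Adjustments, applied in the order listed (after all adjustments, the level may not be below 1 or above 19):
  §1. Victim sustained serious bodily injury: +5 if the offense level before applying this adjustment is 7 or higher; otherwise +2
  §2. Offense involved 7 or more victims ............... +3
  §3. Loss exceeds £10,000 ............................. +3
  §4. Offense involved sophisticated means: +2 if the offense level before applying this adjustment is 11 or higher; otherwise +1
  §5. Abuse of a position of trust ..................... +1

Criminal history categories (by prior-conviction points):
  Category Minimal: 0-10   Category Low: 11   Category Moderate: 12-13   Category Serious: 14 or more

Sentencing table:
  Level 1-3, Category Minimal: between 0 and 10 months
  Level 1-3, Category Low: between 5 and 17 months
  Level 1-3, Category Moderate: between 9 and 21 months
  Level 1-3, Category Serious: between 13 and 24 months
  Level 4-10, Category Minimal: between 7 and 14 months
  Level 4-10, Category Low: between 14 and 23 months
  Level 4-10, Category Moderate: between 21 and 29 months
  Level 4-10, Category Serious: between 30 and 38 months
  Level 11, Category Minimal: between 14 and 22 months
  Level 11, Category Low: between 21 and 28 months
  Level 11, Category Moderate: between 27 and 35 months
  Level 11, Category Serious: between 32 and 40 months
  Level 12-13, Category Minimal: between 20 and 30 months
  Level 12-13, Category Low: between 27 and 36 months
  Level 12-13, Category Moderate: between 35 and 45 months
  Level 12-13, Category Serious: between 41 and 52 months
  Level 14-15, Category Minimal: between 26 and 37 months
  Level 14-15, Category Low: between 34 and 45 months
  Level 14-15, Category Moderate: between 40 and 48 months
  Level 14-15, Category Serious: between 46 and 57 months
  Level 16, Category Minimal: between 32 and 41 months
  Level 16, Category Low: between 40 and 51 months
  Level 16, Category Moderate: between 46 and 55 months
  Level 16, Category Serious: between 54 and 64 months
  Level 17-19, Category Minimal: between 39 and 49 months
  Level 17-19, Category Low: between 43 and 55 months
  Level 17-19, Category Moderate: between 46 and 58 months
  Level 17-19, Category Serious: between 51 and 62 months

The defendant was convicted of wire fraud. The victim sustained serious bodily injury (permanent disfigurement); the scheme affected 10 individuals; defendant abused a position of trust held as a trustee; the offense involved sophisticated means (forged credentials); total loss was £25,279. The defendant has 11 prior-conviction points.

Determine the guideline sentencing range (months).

43-55 months

Base offense level for wire fraud: 13.
§1 applies (level before this adjustment is 13 ≥ 7, so +5): 13 + 5 = 18.
§2 applies: 18 + 3 = 21.
§3 applies: 21 + 3 = 24.
§4 applies (level before this adjustment is 24 ≥ 11, so +2): 24 + 2 = 26.
§5 applies: 26 + 1 = 27.
Level 27 exceeds the maximum of 19; capped at 19.
Final offense level: 19.
Criminal history: 11 prior points → Category Low (11).
Level 19 falls in the 17-19 band.
Grid: Level 17-19 × Category Low = 43-55 months.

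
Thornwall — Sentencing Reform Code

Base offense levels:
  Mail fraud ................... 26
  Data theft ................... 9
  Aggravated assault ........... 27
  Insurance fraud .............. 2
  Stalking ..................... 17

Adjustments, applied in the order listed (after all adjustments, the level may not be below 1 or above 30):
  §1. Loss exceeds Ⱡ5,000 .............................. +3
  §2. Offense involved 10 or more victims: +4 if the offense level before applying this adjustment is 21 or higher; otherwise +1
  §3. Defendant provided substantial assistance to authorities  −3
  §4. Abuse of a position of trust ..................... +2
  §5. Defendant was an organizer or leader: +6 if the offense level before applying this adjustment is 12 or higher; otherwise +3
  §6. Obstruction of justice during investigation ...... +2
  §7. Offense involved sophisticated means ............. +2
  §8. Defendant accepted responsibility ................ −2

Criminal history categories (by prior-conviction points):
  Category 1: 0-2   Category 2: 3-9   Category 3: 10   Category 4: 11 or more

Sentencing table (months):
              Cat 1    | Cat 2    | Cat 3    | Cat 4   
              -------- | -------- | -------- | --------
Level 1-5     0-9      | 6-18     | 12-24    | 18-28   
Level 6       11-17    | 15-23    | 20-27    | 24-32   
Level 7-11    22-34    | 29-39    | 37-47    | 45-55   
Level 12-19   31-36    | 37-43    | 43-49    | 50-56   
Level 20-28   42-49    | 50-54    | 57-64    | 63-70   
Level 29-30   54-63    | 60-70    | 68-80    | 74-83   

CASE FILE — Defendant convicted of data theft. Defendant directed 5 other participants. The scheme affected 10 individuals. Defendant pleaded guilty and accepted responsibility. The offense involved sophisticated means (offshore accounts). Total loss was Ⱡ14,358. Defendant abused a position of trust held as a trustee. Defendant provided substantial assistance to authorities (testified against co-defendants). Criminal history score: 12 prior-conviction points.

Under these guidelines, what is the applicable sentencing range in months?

Base offense level for data theft: 9.
§1 applies: 9 + 3 = 12.
§2 applies (level before this adjustment is 12 < 21, so +1): 12 + 1 = 13.
§3 applies: 13 − 3 = 10.
§4 applies: 10 + 2 = 12.
§5 applies (level before this adjustment is 12 ≥ 12, so +6): 12 + 6 = 18.
§7 applies: 18 + 2 = 20.
§8 applies: 20 − 2 = 18.
Final offense level: 18.
Criminal history: 12 prior points → Category 4 (11+).
Level 18 falls in the 12-19 band.
Grid: Level 12-19 × Category 4 = 50-56 months.

50-56 months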